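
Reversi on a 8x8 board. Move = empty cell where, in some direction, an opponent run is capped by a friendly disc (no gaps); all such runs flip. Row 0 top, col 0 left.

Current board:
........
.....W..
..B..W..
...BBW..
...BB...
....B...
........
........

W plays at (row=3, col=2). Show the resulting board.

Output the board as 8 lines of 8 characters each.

Answer: ........
.....W..
..B..W..
..WWWW..
...BB...
....B...
........
........

Derivation:
Place W at (3,2); scan 8 dirs for brackets.
Dir NW: first cell '.' (not opp) -> no flip
Dir N: opp run (2,2), next='.' -> no flip
Dir NE: first cell '.' (not opp) -> no flip
Dir W: first cell '.' (not opp) -> no flip
Dir E: opp run (3,3) (3,4) capped by W -> flip
Dir SW: first cell '.' (not opp) -> no flip
Dir S: first cell '.' (not opp) -> no flip
Dir SE: opp run (4,3) (5,4), next='.' -> no flip
All flips: (3,3) (3,4)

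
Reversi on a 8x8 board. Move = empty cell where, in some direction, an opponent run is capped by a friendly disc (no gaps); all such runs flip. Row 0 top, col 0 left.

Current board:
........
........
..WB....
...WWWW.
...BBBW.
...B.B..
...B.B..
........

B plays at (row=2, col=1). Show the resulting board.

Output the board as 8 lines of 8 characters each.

Answer: ........
........
.BBB....
...WWWW.
...BBBW.
...B.B..
...B.B..
........

Derivation:
Place B at (2,1); scan 8 dirs for brackets.
Dir NW: first cell '.' (not opp) -> no flip
Dir N: first cell '.' (not opp) -> no flip
Dir NE: first cell '.' (not opp) -> no flip
Dir W: first cell '.' (not opp) -> no flip
Dir E: opp run (2,2) capped by B -> flip
Dir SW: first cell '.' (not opp) -> no flip
Dir S: first cell '.' (not opp) -> no flip
Dir SE: first cell '.' (not opp) -> no flip
All flips: (2,2)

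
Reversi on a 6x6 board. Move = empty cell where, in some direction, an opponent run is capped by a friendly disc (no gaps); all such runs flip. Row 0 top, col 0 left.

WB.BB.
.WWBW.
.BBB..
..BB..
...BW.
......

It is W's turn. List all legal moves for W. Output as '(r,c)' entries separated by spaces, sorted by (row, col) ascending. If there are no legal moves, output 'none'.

Answer: (0,2) (3,0) (3,1) (3,4) (4,1) (4,2)

Derivation:
(0,2): flips 1 -> legal
(0,5): no bracket -> illegal
(1,0): no bracket -> illegal
(1,5): no bracket -> illegal
(2,0): no bracket -> illegal
(2,4): no bracket -> illegal
(3,0): flips 1 -> legal
(3,1): flips 1 -> legal
(3,4): flips 1 -> legal
(4,1): flips 2 -> legal
(4,2): flips 3 -> legal
(5,2): no bracket -> illegal
(5,3): no bracket -> illegal
(5,4): no bracket -> illegal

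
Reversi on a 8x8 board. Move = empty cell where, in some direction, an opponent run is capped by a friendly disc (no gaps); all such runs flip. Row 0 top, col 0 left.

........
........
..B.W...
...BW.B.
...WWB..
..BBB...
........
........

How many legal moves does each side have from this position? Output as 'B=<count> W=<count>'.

-- B to move --
(1,3): no bracket -> illegal
(1,4): flips 3 -> legal
(1,5): flips 1 -> legal
(2,3): flips 1 -> legal
(2,5): flips 2 -> legal
(3,2): flips 1 -> legal
(3,5): flips 2 -> legal
(4,2): flips 2 -> legal
(5,5): flips 1 -> legal
B mobility = 8
-- W to move --
(1,1): flips 2 -> legal
(1,2): no bracket -> illegal
(1,3): no bracket -> illegal
(2,1): no bracket -> illegal
(2,3): flips 1 -> legal
(2,5): no bracket -> illegal
(2,6): no bracket -> illegal
(2,7): no bracket -> illegal
(3,1): no bracket -> illegal
(3,2): flips 1 -> legal
(3,5): no bracket -> illegal
(3,7): no bracket -> illegal
(4,1): no bracket -> illegal
(4,2): flips 1 -> legal
(4,6): flips 1 -> legal
(4,7): no bracket -> illegal
(5,1): no bracket -> illegal
(5,5): no bracket -> illegal
(5,6): flips 1 -> legal
(6,1): flips 1 -> legal
(6,2): flips 1 -> legal
(6,3): flips 1 -> legal
(6,4): flips 1 -> legal
(6,5): flips 1 -> legal
W mobility = 11

Answer: B=8 W=11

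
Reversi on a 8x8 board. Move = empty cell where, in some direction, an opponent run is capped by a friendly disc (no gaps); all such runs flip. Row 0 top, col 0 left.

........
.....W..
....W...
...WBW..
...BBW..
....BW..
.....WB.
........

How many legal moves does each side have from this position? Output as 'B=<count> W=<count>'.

Answer: B=10 W=8

Derivation:
-- B to move --
(0,4): no bracket -> illegal
(0,5): no bracket -> illegal
(0,6): no bracket -> illegal
(1,3): no bracket -> illegal
(1,4): flips 1 -> legal
(1,6): no bracket -> illegal
(2,2): flips 1 -> legal
(2,3): flips 1 -> legal
(2,5): no bracket -> illegal
(2,6): flips 1 -> legal
(3,2): flips 1 -> legal
(3,6): flips 2 -> legal
(4,2): no bracket -> illegal
(4,6): flips 1 -> legal
(5,6): flips 2 -> legal
(6,4): flips 1 -> legal
(7,4): no bracket -> illegal
(7,5): no bracket -> illegal
(7,6): flips 1 -> legal
B mobility = 10
-- W to move --
(2,3): flips 1 -> legal
(2,5): no bracket -> illegal
(3,2): flips 2 -> legal
(4,2): flips 2 -> legal
(5,2): no bracket -> illegal
(5,3): flips 3 -> legal
(5,6): no bracket -> illegal
(5,7): no bracket -> illegal
(6,3): flips 1 -> legal
(6,4): flips 3 -> legal
(6,7): flips 1 -> legal
(7,5): no bracket -> illegal
(7,6): no bracket -> illegal
(7,7): flips 1 -> legal
W mobility = 8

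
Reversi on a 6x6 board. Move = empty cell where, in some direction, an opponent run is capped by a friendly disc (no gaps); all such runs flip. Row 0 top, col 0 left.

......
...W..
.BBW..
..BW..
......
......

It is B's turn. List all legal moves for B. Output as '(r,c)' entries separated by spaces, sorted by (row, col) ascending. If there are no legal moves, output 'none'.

Answer: (0,4) (1,4) (2,4) (3,4) (4,4)

Derivation:
(0,2): no bracket -> illegal
(0,3): no bracket -> illegal
(0,4): flips 1 -> legal
(1,2): no bracket -> illegal
(1,4): flips 1 -> legal
(2,4): flips 1 -> legal
(3,4): flips 1 -> legal
(4,2): no bracket -> illegal
(4,3): no bracket -> illegal
(4,4): flips 1 -> legal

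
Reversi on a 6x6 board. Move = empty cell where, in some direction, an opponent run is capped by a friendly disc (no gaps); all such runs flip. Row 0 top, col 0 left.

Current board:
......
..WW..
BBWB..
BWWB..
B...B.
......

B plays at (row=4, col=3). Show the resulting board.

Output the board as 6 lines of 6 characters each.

Place B at (4,3); scan 8 dirs for brackets.
Dir NW: opp run (3,2) capped by B -> flip
Dir N: first cell 'B' (not opp) -> no flip
Dir NE: first cell '.' (not opp) -> no flip
Dir W: first cell '.' (not opp) -> no flip
Dir E: first cell 'B' (not opp) -> no flip
Dir SW: first cell '.' (not opp) -> no flip
Dir S: first cell '.' (not opp) -> no flip
Dir SE: first cell '.' (not opp) -> no flip
All flips: (3,2)

Answer: ......
..WW..
BBWB..
BWBB..
B..BB.
......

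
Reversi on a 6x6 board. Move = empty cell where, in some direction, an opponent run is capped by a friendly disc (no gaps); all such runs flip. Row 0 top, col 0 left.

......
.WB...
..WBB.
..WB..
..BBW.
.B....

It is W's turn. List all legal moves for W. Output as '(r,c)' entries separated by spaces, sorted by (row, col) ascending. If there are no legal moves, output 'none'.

(0,1): no bracket -> illegal
(0,2): flips 1 -> legal
(0,3): no bracket -> illegal
(1,3): flips 1 -> legal
(1,4): flips 1 -> legal
(1,5): no bracket -> illegal
(2,1): no bracket -> illegal
(2,5): flips 2 -> legal
(3,1): no bracket -> illegal
(3,4): flips 1 -> legal
(3,5): no bracket -> illegal
(4,0): no bracket -> illegal
(4,1): flips 2 -> legal
(5,0): no bracket -> illegal
(5,2): flips 1 -> legal
(5,3): no bracket -> illegal
(5,4): flips 1 -> legal

Answer: (0,2) (1,3) (1,4) (2,5) (3,4) (4,1) (5,2) (5,4)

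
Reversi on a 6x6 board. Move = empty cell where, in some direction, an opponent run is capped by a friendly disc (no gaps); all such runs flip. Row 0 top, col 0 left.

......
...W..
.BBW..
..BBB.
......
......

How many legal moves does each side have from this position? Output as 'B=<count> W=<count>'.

-- B to move --
(0,2): no bracket -> illegal
(0,3): flips 2 -> legal
(0,4): flips 1 -> legal
(1,2): flips 1 -> legal
(1,4): flips 1 -> legal
(2,4): flips 1 -> legal
B mobility = 5
-- W to move --
(1,0): no bracket -> illegal
(1,1): no bracket -> illegal
(1,2): no bracket -> illegal
(2,0): flips 2 -> legal
(2,4): no bracket -> illegal
(2,5): no bracket -> illegal
(3,0): no bracket -> illegal
(3,1): flips 1 -> legal
(3,5): no bracket -> illegal
(4,1): flips 1 -> legal
(4,2): no bracket -> illegal
(4,3): flips 1 -> legal
(4,4): no bracket -> illegal
(4,5): flips 1 -> legal
W mobility = 5

Answer: B=5 W=5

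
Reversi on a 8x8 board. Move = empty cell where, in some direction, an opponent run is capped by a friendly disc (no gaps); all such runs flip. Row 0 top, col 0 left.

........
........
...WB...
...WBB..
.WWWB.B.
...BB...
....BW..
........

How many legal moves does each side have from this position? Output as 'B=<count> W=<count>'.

-- B to move --
(1,2): flips 1 -> legal
(1,3): flips 3 -> legal
(1,4): no bracket -> illegal
(2,2): flips 2 -> legal
(3,0): no bracket -> illegal
(3,1): flips 1 -> legal
(3,2): flips 2 -> legal
(4,0): flips 3 -> legal
(5,0): no bracket -> illegal
(5,1): flips 2 -> legal
(5,2): flips 1 -> legal
(5,5): no bracket -> illegal
(5,6): no bracket -> illegal
(6,6): flips 1 -> legal
(7,4): no bracket -> illegal
(7,5): no bracket -> illegal
(7,6): flips 1 -> legal
B mobility = 10
-- W to move --
(1,3): no bracket -> illegal
(1,4): no bracket -> illegal
(1,5): flips 1 -> legal
(2,5): flips 2 -> legal
(2,6): no bracket -> illegal
(3,6): flips 2 -> legal
(3,7): no bracket -> illegal
(4,5): flips 2 -> legal
(4,7): no bracket -> illegal
(5,2): no bracket -> illegal
(5,5): flips 1 -> legal
(5,6): no bracket -> illegal
(5,7): no bracket -> illegal
(6,2): no bracket -> illegal
(6,3): flips 2 -> legal
(7,3): no bracket -> illegal
(7,4): no bracket -> illegal
(7,5): flips 2 -> legal
W mobility = 7

Answer: B=10 W=7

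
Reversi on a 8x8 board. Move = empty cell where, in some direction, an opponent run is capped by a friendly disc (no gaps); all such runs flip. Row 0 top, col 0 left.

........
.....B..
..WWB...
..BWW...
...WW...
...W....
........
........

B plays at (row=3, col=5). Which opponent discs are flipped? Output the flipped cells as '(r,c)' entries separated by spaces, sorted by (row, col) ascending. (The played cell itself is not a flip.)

Answer: (3,3) (3,4)

Derivation:
Dir NW: first cell 'B' (not opp) -> no flip
Dir N: first cell '.' (not opp) -> no flip
Dir NE: first cell '.' (not opp) -> no flip
Dir W: opp run (3,4) (3,3) capped by B -> flip
Dir E: first cell '.' (not opp) -> no flip
Dir SW: opp run (4,4) (5,3), next='.' -> no flip
Dir S: first cell '.' (not opp) -> no flip
Dir SE: first cell '.' (not opp) -> no flip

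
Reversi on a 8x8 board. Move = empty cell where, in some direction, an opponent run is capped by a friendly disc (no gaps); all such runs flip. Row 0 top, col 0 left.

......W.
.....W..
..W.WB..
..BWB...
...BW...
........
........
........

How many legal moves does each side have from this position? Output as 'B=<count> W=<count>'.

-- B to move --
(0,4): no bracket -> illegal
(0,5): flips 1 -> legal
(0,7): no bracket -> illegal
(1,1): no bracket -> illegal
(1,2): flips 1 -> legal
(1,3): no bracket -> illegal
(1,4): flips 1 -> legal
(1,6): no bracket -> illegal
(1,7): no bracket -> illegal
(2,1): no bracket -> illegal
(2,3): flips 2 -> legal
(2,6): no bracket -> illegal
(3,1): no bracket -> illegal
(3,5): no bracket -> illegal
(4,2): no bracket -> illegal
(4,5): flips 1 -> legal
(5,3): no bracket -> illegal
(5,4): flips 1 -> legal
(5,5): no bracket -> illegal
B mobility = 6
-- W to move --
(1,4): no bracket -> illegal
(1,6): no bracket -> illegal
(2,1): no bracket -> illegal
(2,3): no bracket -> illegal
(2,6): flips 1 -> legal
(3,1): flips 1 -> legal
(3,5): flips 2 -> legal
(3,6): no bracket -> illegal
(4,1): no bracket -> illegal
(4,2): flips 2 -> legal
(4,5): no bracket -> illegal
(5,2): no bracket -> illegal
(5,3): flips 1 -> legal
(5,4): no bracket -> illegal
W mobility = 5

Answer: B=6 W=5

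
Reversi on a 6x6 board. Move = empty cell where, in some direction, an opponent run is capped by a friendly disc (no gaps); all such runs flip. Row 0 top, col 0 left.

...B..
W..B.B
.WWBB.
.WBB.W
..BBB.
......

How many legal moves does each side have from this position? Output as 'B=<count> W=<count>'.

-- B to move --
(0,0): no bracket -> illegal
(0,1): no bracket -> illegal
(1,1): flips 1 -> legal
(1,2): flips 1 -> legal
(2,0): flips 3 -> legal
(2,5): no bracket -> illegal
(3,0): flips 1 -> legal
(3,4): no bracket -> illegal
(4,0): flips 2 -> legal
(4,1): no bracket -> illegal
(4,5): no bracket -> illegal
B mobility = 5
-- W to move --
(0,2): flips 2 -> legal
(0,4): flips 1 -> legal
(0,5): no bracket -> illegal
(1,2): no bracket -> illegal
(1,4): no bracket -> illegal
(2,5): flips 2 -> legal
(3,4): flips 2 -> legal
(4,1): no bracket -> illegal
(4,5): no bracket -> illegal
(5,1): no bracket -> illegal
(5,2): flips 2 -> legal
(5,3): flips 2 -> legal
(5,4): flips 2 -> legal
(5,5): flips 2 -> legal
W mobility = 8

Answer: B=5 W=8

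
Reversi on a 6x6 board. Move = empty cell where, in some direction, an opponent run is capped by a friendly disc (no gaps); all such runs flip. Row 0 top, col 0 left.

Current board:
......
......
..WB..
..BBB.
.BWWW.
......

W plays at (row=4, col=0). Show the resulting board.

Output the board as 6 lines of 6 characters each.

Answer: ......
......
..WB..
..BBB.
WWWWW.
......

Derivation:
Place W at (4,0); scan 8 dirs for brackets.
Dir NW: edge -> no flip
Dir N: first cell '.' (not opp) -> no flip
Dir NE: first cell '.' (not opp) -> no flip
Dir W: edge -> no flip
Dir E: opp run (4,1) capped by W -> flip
Dir SW: edge -> no flip
Dir S: first cell '.' (not opp) -> no flip
Dir SE: first cell '.' (not opp) -> no flip
All flips: (4,1)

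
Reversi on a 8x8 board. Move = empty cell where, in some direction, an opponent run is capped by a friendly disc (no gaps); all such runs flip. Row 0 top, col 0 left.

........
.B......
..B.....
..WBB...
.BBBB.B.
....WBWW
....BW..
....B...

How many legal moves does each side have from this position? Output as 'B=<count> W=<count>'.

Answer: B=8 W=8

Derivation:
-- B to move --
(2,1): flips 1 -> legal
(2,3): flips 1 -> legal
(3,1): flips 1 -> legal
(4,5): no bracket -> illegal
(4,7): flips 2 -> legal
(5,3): flips 1 -> legal
(6,3): no bracket -> illegal
(6,6): flips 2 -> legal
(6,7): no bracket -> illegal
(7,5): flips 1 -> legal
(7,6): flips 2 -> legal
B mobility = 8
-- W to move --
(0,0): no bracket -> illegal
(0,1): no bracket -> illegal
(0,2): no bracket -> illegal
(1,0): no bracket -> illegal
(1,2): flips 1 -> legal
(1,3): no bracket -> illegal
(2,0): no bracket -> illegal
(2,1): no bracket -> illegal
(2,3): no bracket -> illegal
(2,4): flips 2 -> legal
(2,5): no bracket -> illegal
(3,0): no bracket -> illegal
(3,1): no bracket -> illegal
(3,5): flips 3 -> legal
(3,6): flips 1 -> legal
(3,7): no bracket -> illegal
(4,0): no bracket -> illegal
(4,5): flips 1 -> legal
(4,7): no bracket -> illegal
(5,0): flips 1 -> legal
(5,1): no bracket -> illegal
(5,2): flips 1 -> legal
(5,3): no bracket -> illegal
(6,3): flips 1 -> legal
(6,6): no bracket -> illegal
(7,3): no bracket -> illegal
(7,5): no bracket -> illegal
W mobility = 8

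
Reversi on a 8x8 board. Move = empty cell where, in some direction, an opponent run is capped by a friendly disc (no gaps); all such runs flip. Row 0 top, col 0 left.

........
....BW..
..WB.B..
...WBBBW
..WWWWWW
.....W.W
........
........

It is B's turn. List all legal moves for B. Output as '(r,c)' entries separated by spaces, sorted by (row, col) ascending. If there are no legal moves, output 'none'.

(0,4): no bracket -> illegal
(0,5): flips 1 -> legal
(0,6): no bracket -> illegal
(1,1): no bracket -> illegal
(1,2): no bracket -> illegal
(1,3): no bracket -> illegal
(1,6): flips 1 -> legal
(2,1): flips 1 -> legal
(2,4): no bracket -> illegal
(2,6): no bracket -> illegal
(2,7): no bracket -> illegal
(3,1): no bracket -> illegal
(3,2): flips 1 -> legal
(4,1): no bracket -> illegal
(5,1): no bracket -> illegal
(5,2): flips 1 -> legal
(5,3): flips 3 -> legal
(5,4): flips 2 -> legal
(5,6): flips 2 -> legal
(6,4): no bracket -> illegal
(6,5): flips 2 -> legal
(6,6): no bracket -> illegal
(6,7): no bracket -> illegal

Answer: (0,5) (1,6) (2,1) (3,2) (5,2) (5,3) (5,4) (5,6) (6,5)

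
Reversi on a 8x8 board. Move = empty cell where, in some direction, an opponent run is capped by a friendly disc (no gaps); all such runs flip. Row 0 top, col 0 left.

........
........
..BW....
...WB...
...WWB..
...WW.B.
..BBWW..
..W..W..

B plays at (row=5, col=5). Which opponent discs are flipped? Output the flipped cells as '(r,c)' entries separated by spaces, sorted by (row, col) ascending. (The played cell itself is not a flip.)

Dir NW: opp run (4,4) (3,3) capped by B -> flip
Dir N: first cell 'B' (not opp) -> no flip
Dir NE: first cell '.' (not opp) -> no flip
Dir W: opp run (5,4) (5,3), next='.' -> no flip
Dir E: first cell 'B' (not opp) -> no flip
Dir SW: opp run (6,4), next='.' -> no flip
Dir S: opp run (6,5) (7,5), next=edge -> no flip
Dir SE: first cell '.' (not opp) -> no flip

Answer: (3,3) (4,4)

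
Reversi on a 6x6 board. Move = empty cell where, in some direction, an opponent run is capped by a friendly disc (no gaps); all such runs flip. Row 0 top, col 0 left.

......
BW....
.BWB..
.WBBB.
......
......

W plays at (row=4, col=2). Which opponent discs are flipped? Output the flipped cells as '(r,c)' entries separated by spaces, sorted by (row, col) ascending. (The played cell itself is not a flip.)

Dir NW: first cell 'W' (not opp) -> no flip
Dir N: opp run (3,2) capped by W -> flip
Dir NE: opp run (3,3), next='.' -> no flip
Dir W: first cell '.' (not opp) -> no flip
Dir E: first cell '.' (not opp) -> no flip
Dir SW: first cell '.' (not opp) -> no flip
Dir S: first cell '.' (not opp) -> no flip
Dir SE: first cell '.' (not opp) -> no flip

Answer: (3,2)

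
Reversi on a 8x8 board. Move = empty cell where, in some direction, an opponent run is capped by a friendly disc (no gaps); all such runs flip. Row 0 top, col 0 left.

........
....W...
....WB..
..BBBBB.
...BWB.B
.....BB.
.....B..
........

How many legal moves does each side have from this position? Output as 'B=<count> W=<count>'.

Answer: B=7 W=5

Derivation:
-- B to move --
(0,3): flips 1 -> legal
(0,4): flips 2 -> legal
(0,5): no bracket -> illegal
(1,3): flips 1 -> legal
(1,5): flips 1 -> legal
(2,3): flips 1 -> legal
(5,3): flips 1 -> legal
(5,4): flips 1 -> legal
B mobility = 7
-- W to move --
(1,5): no bracket -> illegal
(1,6): no bracket -> illegal
(2,1): no bracket -> illegal
(2,2): flips 1 -> legal
(2,3): no bracket -> illegal
(2,6): flips 2 -> legal
(2,7): no bracket -> illegal
(3,1): no bracket -> illegal
(3,7): no bracket -> illegal
(4,1): no bracket -> illegal
(4,2): flips 2 -> legal
(4,6): flips 2 -> legal
(5,2): no bracket -> illegal
(5,3): no bracket -> illegal
(5,4): no bracket -> illegal
(5,7): no bracket -> illegal
(6,4): no bracket -> illegal
(6,6): flips 1 -> legal
(6,7): no bracket -> illegal
(7,4): no bracket -> illegal
(7,5): no bracket -> illegal
(7,6): no bracket -> illegal
W mobility = 5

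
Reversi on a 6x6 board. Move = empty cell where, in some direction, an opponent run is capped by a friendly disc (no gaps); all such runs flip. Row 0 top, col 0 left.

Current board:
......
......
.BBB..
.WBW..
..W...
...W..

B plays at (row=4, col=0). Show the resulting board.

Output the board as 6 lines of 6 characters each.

Answer: ......
......
.BBB..
.BBW..
B.W...
...W..

Derivation:
Place B at (4,0); scan 8 dirs for brackets.
Dir NW: edge -> no flip
Dir N: first cell '.' (not opp) -> no flip
Dir NE: opp run (3,1) capped by B -> flip
Dir W: edge -> no flip
Dir E: first cell '.' (not opp) -> no flip
Dir SW: edge -> no flip
Dir S: first cell '.' (not opp) -> no flip
Dir SE: first cell '.' (not opp) -> no flip
All flips: (3,1)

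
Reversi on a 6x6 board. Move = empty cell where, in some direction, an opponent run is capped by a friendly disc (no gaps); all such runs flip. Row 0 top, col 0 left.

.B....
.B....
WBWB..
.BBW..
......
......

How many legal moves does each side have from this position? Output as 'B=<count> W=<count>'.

-- B to move --
(1,0): no bracket -> illegal
(1,2): flips 1 -> legal
(1,3): flips 1 -> legal
(2,4): no bracket -> illegal
(3,0): no bracket -> illegal
(3,4): flips 1 -> legal
(4,2): no bracket -> illegal
(4,3): flips 1 -> legal
(4,4): flips 2 -> legal
B mobility = 5
-- W to move --
(0,0): flips 1 -> legal
(0,2): flips 1 -> legal
(1,0): no bracket -> illegal
(1,2): no bracket -> illegal
(1,3): flips 1 -> legal
(1,4): no bracket -> illegal
(2,4): flips 1 -> legal
(3,0): flips 2 -> legal
(3,4): no bracket -> illegal
(4,0): flips 1 -> legal
(4,1): no bracket -> illegal
(4,2): flips 2 -> legal
(4,3): no bracket -> illegal
W mobility = 7

Answer: B=5 W=7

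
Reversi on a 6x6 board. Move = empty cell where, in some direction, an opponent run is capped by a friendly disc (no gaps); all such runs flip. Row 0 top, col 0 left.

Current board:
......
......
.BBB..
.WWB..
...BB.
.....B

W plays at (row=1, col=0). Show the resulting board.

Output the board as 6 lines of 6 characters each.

Place W at (1,0); scan 8 dirs for brackets.
Dir NW: edge -> no flip
Dir N: first cell '.' (not opp) -> no flip
Dir NE: first cell '.' (not opp) -> no flip
Dir W: edge -> no flip
Dir E: first cell '.' (not opp) -> no flip
Dir SW: edge -> no flip
Dir S: first cell '.' (not opp) -> no flip
Dir SE: opp run (2,1) capped by W -> flip
All flips: (2,1)

Answer: ......
W.....
.WBB..
.WWB..
...BB.
.....B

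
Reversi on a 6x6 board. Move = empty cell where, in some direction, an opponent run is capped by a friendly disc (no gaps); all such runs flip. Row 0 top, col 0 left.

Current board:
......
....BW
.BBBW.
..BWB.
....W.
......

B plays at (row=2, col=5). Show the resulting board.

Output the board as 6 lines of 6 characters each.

Place B at (2,5); scan 8 dirs for brackets.
Dir NW: first cell 'B' (not opp) -> no flip
Dir N: opp run (1,5), next='.' -> no flip
Dir NE: edge -> no flip
Dir W: opp run (2,4) capped by B -> flip
Dir E: edge -> no flip
Dir SW: first cell 'B' (not opp) -> no flip
Dir S: first cell '.' (not opp) -> no flip
Dir SE: edge -> no flip
All flips: (2,4)

Answer: ......
....BW
.BBBBB
..BWB.
....W.
......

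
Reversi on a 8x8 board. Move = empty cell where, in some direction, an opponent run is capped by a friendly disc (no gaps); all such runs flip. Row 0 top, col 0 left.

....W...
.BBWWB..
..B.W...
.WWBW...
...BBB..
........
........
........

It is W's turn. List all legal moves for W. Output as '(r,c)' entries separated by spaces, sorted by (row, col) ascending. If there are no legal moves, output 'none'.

Answer: (0,2) (0,6) (1,0) (1,6) (2,6) (4,2) (5,2) (5,4) (5,6)

Derivation:
(0,0): no bracket -> illegal
(0,1): no bracket -> illegal
(0,2): flips 2 -> legal
(0,3): no bracket -> illegal
(0,5): no bracket -> illegal
(0,6): flips 1 -> legal
(1,0): flips 2 -> legal
(1,6): flips 1 -> legal
(2,0): no bracket -> illegal
(2,1): no bracket -> illegal
(2,3): no bracket -> illegal
(2,5): no bracket -> illegal
(2,6): flips 1 -> legal
(3,5): no bracket -> illegal
(3,6): no bracket -> illegal
(4,2): flips 1 -> legal
(4,6): no bracket -> illegal
(5,2): flips 1 -> legal
(5,3): no bracket -> illegal
(5,4): flips 2 -> legal
(5,5): no bracket -> illegal
(5,6): flips 1 -> legal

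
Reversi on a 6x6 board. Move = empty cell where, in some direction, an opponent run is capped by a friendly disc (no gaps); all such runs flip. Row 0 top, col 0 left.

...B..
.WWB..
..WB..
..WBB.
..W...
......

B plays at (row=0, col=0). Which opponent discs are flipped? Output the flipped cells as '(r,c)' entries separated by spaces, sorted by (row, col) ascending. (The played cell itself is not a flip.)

Dir NW: edge -> no flip
Dir N: edge -> no flip
Dir NE: edge -> no flip
Dir W: edge -> no flip
Dir E: first cell '.' (not opp) -> no flip
Dir SW: edge -> no flip
Dir S: first cell '.' (not opp) -> no flip
Dir SE: opp run (1,1) (2,2) capped by B -> flip

Answer: (1,1) (2,2)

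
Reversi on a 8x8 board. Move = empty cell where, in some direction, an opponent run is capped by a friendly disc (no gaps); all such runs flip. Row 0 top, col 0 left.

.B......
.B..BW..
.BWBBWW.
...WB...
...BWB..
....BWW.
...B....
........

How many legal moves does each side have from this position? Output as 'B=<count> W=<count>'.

-- B to move --
(0,4): no bracket -> illegal
(0,5): no bracket -> illegal
(0,6): flips 1 -> legal
(1,2): no bracket -> illegal
(1,3): no bracket -> illegal
(1,6): flips 2 -> legal
(1,7): no bracket -> illegal
(2,7): flips 2 -> legal
(3,1): no bracket -> illegal
(3,2): flips 1 -> legal
(3,5): no bracket -> illegal
(3,6): flips 1 -> legal
(3,7): no bracket -> illegal
(4,2): flips 1 -> legal
(4,6): no bracket -> illegal
(4,7): no bracket -> illegal
(5,3): no bracket -> illegal
(5,7): flips 2 -> legal
(6,4): no bracket -> illegal
(6,5): flips 1 -> legal
(6,6): flips 4 -> legal
(6,7): flips 1 -> legal
B mobility = 10
-- W to move --
(0,0): flips 1 -> legal
(0,2): no bracket -> illegal
(0,3): flips 1 -> legal
(0,4): flips 3 -> legal
(0,5): no bracket -> illegal
(1,0): no bracket -> illegal
(1,2): flips 3 -> legal
(1,3): flips 2 -> legal
(2,0): flips 1 -> legal
(3,0): no bracket -> illegal
(3,1): no bracket -> illegal
(3,2): no bracket -> illegal
(3,5): flips 2 -> legal
(3,6): no bracket -> illegal
(4,2): flips 1 -> legal
(4,6): flips 1 -> legal
(5,2): flips 2 -> legal
(5,3): flips 2 -> legal
(6,2): no bracket -> illegal
(6,4): flips 1 -> legal
(6,5): no bracket -> illegal
(7,2): no bracket -> illegal
(7,3): no bracket -> illegal
(7,4): no bracket -> illegal
W mobility = 12

Answer: B=10 W=12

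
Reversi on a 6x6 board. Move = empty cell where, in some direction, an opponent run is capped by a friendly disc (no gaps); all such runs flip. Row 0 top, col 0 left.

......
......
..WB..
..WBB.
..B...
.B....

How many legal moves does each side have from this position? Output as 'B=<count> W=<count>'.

-- B to move --
(1,1): flips 1 -> legal
(1,2): flips 2 -> legal
(1,3): no bracket -> illegal
(2,1): flips 1 -> legal
(3,1): flips 1 -> legal
(4,1): flips 1 -> legal
(4,3): no bracket -> illegal
B mobility = 5
-- W to move --
(1,2): no bracket -> illegal
(1,3): no bracket -> illegal
(1,4): flips 1 -> legal
(2,4): flips 1 -> legal
(2,5): no bracket -> illegal
(3,1): no bracket -> illegal
(3,5): flips 2 -> legal
(4,0): no bracket -> illegal
(4,1): no bracket -> illegal
(4,3): no bracket -> illegal
(4,4): flips 1 -> legal
(4,5): no bracket -> illegal
(5,0): no bracket -> illegal
(5,2): flips 1 -> legal
(5,3): no bracket -> illegal
W mobility = 5

Answer: B=5 W=5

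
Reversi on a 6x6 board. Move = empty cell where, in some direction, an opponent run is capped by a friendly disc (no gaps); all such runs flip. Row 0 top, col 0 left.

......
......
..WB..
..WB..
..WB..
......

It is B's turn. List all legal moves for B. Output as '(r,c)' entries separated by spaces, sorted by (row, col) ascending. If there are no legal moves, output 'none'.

(1,1): flips 1 -> legal
(1,2): no bracket -> illegal
(1,3): no bracket -> illegal
(2,1): flips 2 -> legal
(3,1): flips 1 -> legal
(4,1): flips 2 -> legal
(5,1): flips 1 -> legal
(5,2): no bracket -> illegal
(5,3): no bracket -> illegal

Answer: (1,1) (2,1) (3,1) (4,1) (5,1)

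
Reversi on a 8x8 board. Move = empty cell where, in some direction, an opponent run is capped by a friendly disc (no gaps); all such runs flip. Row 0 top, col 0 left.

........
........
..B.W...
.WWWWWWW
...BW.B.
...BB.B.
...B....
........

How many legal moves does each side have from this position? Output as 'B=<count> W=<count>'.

Answer: B=10 W=12

Derivation:
-- B to move --
(1,3): flips 2 -> legal
(1,4): flips 3 -> legal
(1,5): no bracket -> illegal
(2,0): no bracket -> illegal
(2,1): flips 1 -> legal
(2,3): flips 1 -> legal
(2,5): flips 1 -> legal
(2,6): flips 3 -> legal
(2,7): no bracket -> illegal
(3,0): no bracket -> illegal
(4,0): flips 1 -> legal
(4,1): no bracket -> illegal
(4,2): flips 1 -> legal
(4,5): flips 1 -> legal
(4,7): no bracket -> illegal
(5,5): flips 2 -> legal
B mobility = 10
-- W to move --
(1,1): flips 1 -> legal
(1,2): flips 1 -> legal
(1,3): flips 1 -> legal
(2,1): no bracket -> illegal
(2,3): no bracket -> illegal
(4,2): flips 1 -> legal
(4,5): no bracket -> illegal
(4,7): no bracket -> illegal
(5,2): flips 1 -> legal
(5,5): flips 1 -> legal
(5,7): flips 1 -> legal
(6,2): flips 1 -> legal
(6,4): flips 1 -> legal
(6,5): flips 2 -> legal
(6,6): flips 2 -> legal
(6,7): no bracket -> illegal
(7,2): no bracket -> illegal
(7,3): flips 3 -> legal
(7,4): no bracket -> illegal
W mobility = 12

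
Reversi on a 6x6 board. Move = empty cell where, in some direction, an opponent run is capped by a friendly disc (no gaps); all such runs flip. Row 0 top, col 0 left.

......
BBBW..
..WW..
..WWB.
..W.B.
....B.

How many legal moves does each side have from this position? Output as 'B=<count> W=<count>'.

-- B to move --
(0,2): no bracket -> illegal
(0,3): no bracket -> illegal
(0,4): no bracket -> illegal
(1,4): flips 1 -> legal
(2,1): no bracket -> illegal
(2,4): no bracket -> illegal
(3,1): flips 2 -> legal
(4,1): no bracket -> illegal
(4,3): no bracket -> illegal
(5,1): no bracket -> illegal
(5,2): flips 3 -> legal
(5,3): no bracket -> illegal
B mobility = 3
-- W to move --
(0,0): flips 1 -> legal
(0,1): flips 1 -> legal
(0,2): flips 1 -> legal
(0,3): no bracket -> illegal
(2,0): no bracket -> illegal
(2,1): no bracket -> illegal
(2,4): no bracket -> illegal
(2,5): no bracket -> illegal
(3,5): flips 1 -> legal
(4,3): no bracket -> illegal
(4,5): flips 1 -> legal
(5,3): no bracket -> illegal
(5,5): flips 1 -> legal
W mobility = 6

Answer: B=3 W=6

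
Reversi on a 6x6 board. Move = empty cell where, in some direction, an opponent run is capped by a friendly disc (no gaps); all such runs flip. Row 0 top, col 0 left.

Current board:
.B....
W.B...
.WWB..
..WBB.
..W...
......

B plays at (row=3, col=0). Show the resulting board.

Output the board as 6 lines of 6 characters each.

Place B at (3,0); scan 8 dirs for brackets.
Dir NW: edge -> no flip
Dir N: first cell '.' (not opp) -> no flip
Dir NE: opp run (2,1) capped by B -> flip
Dir W: edge -> no flip
Dir E: first cell '.' (not opp) -> no flip
Dir SW: edge -> no flip
Dir S: first cell '.' (not opp) -> no flip
Dir SE: first cell '.' (not opp) -> no flip
All flips: (2,1)

Answer: .B....
W.B...
.BWB..
B.WBB.
..W...
......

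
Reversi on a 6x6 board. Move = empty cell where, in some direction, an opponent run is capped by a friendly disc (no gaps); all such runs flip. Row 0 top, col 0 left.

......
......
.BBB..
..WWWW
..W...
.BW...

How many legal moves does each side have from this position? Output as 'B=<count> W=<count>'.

Answer: B=6 W=6

Derivation:
-- B to move --
(2,4): flips 2 -> legal
(2,5): no bracket -> illegal
(3,1): no bracket -> illegal
(4,1): flips 1 -> legal
(4,3): flips 2 -> legal
(4,4): flips 1 -> legal
(4,5): flips 1 -> legal
(5,3): flips 1 -> legal
B mobility = 6
-- W to move --
(1,0): flips 1 -> legal
(1,1): flips 1 -> legal
(1,2): flips 2 -> legal
(1,3): flips 1 -> legal
(1,4): flips 1 -> legal
(2,0): no bracket -> illegal
(2,4): no bracket -> illegal
(3,0): no bracket -> illegal
(3,1): no bracket -> illegal
(4,0): no bracket -> illegal
(4,1): no bracket -> illegal
(5,0): flips 1 -> legal
W mobility = 6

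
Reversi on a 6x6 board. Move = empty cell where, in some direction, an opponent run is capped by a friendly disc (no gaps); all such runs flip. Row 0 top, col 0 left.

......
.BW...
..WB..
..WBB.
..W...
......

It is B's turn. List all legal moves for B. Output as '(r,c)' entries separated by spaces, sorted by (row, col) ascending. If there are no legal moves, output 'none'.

Answer: (0,1) (1,3) (2,1) (3,1) (4,1) (5,1)

Derivation:
(0,1): flips 1 -> legal
(0,2): no bracket -> illegal
(0,3): no bracket -> illegal
(1,3): flips 1 -> legal
(2,1): flips 1 -> legal
(3,1): flips 1 -> legal
(4,1): flips 1 -> legal
(4,3): no bracket -> illegal
(5,1): flips 1 -> legal
(5,2): no bracket -> illegal
(5,3): no bracket -> illegal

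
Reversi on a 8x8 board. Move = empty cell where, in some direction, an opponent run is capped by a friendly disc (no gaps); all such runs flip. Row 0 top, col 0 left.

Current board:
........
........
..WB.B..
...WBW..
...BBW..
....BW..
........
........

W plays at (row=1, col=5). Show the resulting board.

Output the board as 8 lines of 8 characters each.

Answer: ........
.....W..
..WB.W..
...WBW..
...BBW..
....BW..
........
........

Derivation:
Place W at (1,5); scan 8 dirs for brackets.
Dir NW: first cell '.' (not opp) -> no flip
Dir N: first cell '.' (not opp) -> no flip
Dir NE: first cell '.' (not opp) -> no flip
Dir W: first cell '.' (not opp) -> no flip
Dir E: first cell '.' (not opp) -> no flip
Dir SW: first cell '.' (not opp) -> no flip
Dir S: opp run (2,5) capped by W -> flip
Dir SE: first cell '.' (not opp) -> no flip
All flips: (2,5)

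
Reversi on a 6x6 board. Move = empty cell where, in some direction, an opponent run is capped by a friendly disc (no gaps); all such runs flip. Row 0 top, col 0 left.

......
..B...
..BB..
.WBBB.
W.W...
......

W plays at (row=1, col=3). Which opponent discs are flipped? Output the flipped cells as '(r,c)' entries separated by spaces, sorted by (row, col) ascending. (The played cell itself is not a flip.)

Answer: (2,2)

Derivation:
Dir NW: first cell '.' (not opp) -> no flip
Dir N: first cell '.' (not opp) -> no flip
Dir NE: first cell '.' (not opp) -> no flip
Dir W: opp run (1,2), next='.' -> no flip
Dir E: first cell '.' (not opp) -> no flip
Dir SW: opp run (2,2) capped by W -> flip
Dir S: opp run (2,3) (3,3), next='.' -> no flip
Dir SE: first cell '.' (not opp) -> no flip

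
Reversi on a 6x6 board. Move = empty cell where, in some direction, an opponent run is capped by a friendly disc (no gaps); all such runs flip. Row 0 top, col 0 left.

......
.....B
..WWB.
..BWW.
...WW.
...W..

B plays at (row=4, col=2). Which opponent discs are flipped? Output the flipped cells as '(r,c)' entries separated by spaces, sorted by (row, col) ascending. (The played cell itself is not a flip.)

Dir NW: first cell '.' (not opp) -> no flip
Dir N: first cell 'B' (not opp) -> no flip
Dir NE: opp run (3,3) capped by B -> flip
Dir W: first cell '.' (not opp) -> no flip
Dir E: opp run (4,3) (4,4), next='.' -> no flip
Dir SW: first cell '.' (not opp) -> no flip
Dir S: first cell '.' (not opp) -> no flip
Dir SE: opp run (5,3), next=edge -> no flip

Answer: (3,3)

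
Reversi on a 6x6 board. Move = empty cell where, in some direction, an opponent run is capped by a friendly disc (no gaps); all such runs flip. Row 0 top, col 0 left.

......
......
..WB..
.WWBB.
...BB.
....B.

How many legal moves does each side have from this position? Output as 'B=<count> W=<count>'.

-- B to move --
(1,1): flips 1 -> legal
(1,2): no bracket -> illegal
(1,3): no bracket -> illegal
(2,0): no bracket -> illegal
(2,1): flips 2 -> legal
(3,0): flips 2 -> legal
(4,0): no bracket -> illegal
(4,1): flips 1 -> legal
(4,2): no bracket -> illegal
B mobility = 4
-- W to move --
(1,2): no bracket -> illegal
(1,3): no bracket -> illegal
(1,4): flips 1 -> legal
(2,4): flips 1 -> legal
(2,5): no bracket -> illegal
(3,5): flips 2 -> legal
(4,2): no bracket -> illegal
(4,5): no bracket -> illegal
(5,2): no bracket -> illegal
(5,3): no bracket -> illegal
(5,5): flips 2 -> legal
W mobility = 4

Answer: B=4 W=4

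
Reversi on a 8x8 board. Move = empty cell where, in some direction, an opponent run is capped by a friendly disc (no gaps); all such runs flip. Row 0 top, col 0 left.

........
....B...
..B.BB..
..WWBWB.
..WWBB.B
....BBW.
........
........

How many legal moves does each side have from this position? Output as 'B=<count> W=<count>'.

Answer: B=10 W=11

Derivation:
-- B to move --
(2,1): flips 2 -> legal
(2,3): no bracket -> illegal
(2,6): flips 1 -> legal
(3,1): flips 2 -> legal
(4,1): flips 2 -> legal
(4,6): flips 1 -> legal
(5,1): flips 2 -> legal
(5,2): flips 3 -> legal
(5,3): no bracket -> illegal
(5,7): flips 1 -> legal
(6,5): flips 1 -> legal
(6,6): no bracket -> illegal
(6,7): flips 1 -> legal
B mobility = 10
-- W to move --
(0,3): no bracket -> illegal
(0,4): no bracket -> illegal
(0,5): no bracket -> illegal
(1,1): flips 1 -> legal
(1,2): flips 1 -> legal
(1,3): flips 1 -> legal
(1,5): flips 2 -> legal
(1,6): flips 2 -> legal
(2,1): no bracket -> illegal
(2,3): flips 2 -> legal
(2,6): no bracket -> illegal
(2,7): no bracket -> illegal
(3,1): no bracket -> illegal
(3,7): flips 1 -> legal
(4,6): flips 2 -> legal
(5,3): flips 3 -> legal
(5,7): no bracket -> illegal
(6,3): no bracket -> illegal
(6,4): no bracket -> illegal
(6,5): flips 3 -> legal
(6,6): flips 2 -> legal
W mobility = 11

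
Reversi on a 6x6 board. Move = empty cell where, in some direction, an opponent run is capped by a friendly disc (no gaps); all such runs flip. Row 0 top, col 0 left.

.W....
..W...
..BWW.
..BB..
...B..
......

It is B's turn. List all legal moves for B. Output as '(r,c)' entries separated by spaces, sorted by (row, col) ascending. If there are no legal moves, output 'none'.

Answer: (0,2) (1,3) (1,4) (1,5) (2,5)

Derivation:
(0,0): no bracket -> illegal
(0,2): flips 1 -> legal
(0,3): no bracket -> illegal
(1,0): no bracket -> illegal
(1,1): no bracket -> illegal
(1,3): flips 1 -> legal
(1,4): flips 1 -> legal
(1,5): flips 1 -> legal
(2,1): no bracket -> illegal
(2,5): flips 2 -> legal
(3,4): no bracket -> illegal
(3,5): no bracket -> illegal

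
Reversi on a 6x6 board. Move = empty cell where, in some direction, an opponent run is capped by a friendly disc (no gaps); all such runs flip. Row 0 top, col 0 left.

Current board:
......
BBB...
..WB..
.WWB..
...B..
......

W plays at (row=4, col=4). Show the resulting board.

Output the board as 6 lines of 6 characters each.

Place W at (4,4); scan 8 dirs for brackets.
Dir NW: opp run (3,3) capped by W -> flip
Dir N: first cell '.' (not opp) -> no flip
Dir NE: first cell '.' (not opp) -> no flip
Dir W: opp run (4,3), next='.' -> no flip
Dir E: first cell '.' (not opp) -> no flip
Dir SW: first cell '.' (not opp) -> no flip
Dir S: first cell '.' (not opp) -> no flip
Dir SE: first cell '.' (not opp) -> no flip
All flips: (3,3)

Answer: ......
BBB...
..WB..
.WWW..
...BW.
......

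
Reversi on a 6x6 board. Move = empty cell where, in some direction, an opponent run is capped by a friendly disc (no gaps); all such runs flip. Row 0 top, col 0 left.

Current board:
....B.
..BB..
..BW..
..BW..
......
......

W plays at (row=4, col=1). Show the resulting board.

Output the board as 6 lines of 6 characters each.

Answer: ....B.
..BB..
..BW..
..WW..
.W....
......

Derivation:
Place W at (4,1); scan 8 dirs for brackets.
Dir NW: first cell '.' (not opp) -> no flip
Dir N: first cell '.' (not opp) -> no flip
Dir NE: opp run (3,2) capped by W -> flip
Dir W: first cell '.' (not opp) -> no flip
Dir E: first cell '.' (not opp) -> no flip
Dir SW: first cell '.' (not opp) -> no flip
Dir S: first cell '.' (not opp) -> no flip
Dir SE: first cell '.' (not opp) -> no flip
All flips: (3,2)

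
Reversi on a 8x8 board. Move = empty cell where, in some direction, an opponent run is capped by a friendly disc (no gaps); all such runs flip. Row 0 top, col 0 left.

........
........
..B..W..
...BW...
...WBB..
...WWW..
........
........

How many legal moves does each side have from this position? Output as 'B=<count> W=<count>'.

Answer: B=9 W=7

Derivation:
-- B to move --
(1,4): no bracket -> illegal
(1,5): no bracket -> illegal
(1,6): no bracket -> illegal
(2,3): flips 1 -> legal
(2,4): flips 1 -> legal
(2,6): no bracket -> illegal
(3,2): no bracket -> illegal
(3,5): flips 1 -> legal
(3,6): no bracket -> illegal
(4,2): flips 1 -> legal
(4,6): no bracket -> illegal
(5,2): no bracket -> illegal
(5,6): no bracket -> illegal
(6,2): flips 1 -> legal
(6,3): flips 3 -> legal
(6,4): flips 1 -> legal
(6,5): flips 1 -> legal
(6,6): flips 1 -> legal
B mobility = 9
-- W to move --
(1,1): flips 3 -> legal
(1,2): no bracket -> illegal
(1,3): no bracket -> illegal
(2,1): no bracket -> illegal
(2,3): flips 1 -> legal
(2,4): no bracket -> illegal
(3,1): no bracket -> illegal
(3,2): flips 1 -> legal
(3,5): flips 2 -> legal
(3,6): flips 1 -> legal
(4,2): no bracket -> illegal
(4,6): flips 2 -> legal
(5,6): flips 1 -> legal
W mobility = 7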